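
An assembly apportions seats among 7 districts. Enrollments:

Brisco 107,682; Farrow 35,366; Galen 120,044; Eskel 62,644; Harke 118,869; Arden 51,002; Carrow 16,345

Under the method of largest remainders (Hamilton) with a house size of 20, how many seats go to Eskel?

2

The standard divisor is 511952/20 ≈ 25597.6.
Standard quotas: Brisco 4.2067, Farrow 1.3816, Galen 4.6897, Eskel 2.4473, Harke 4.6438, Arden 1.9925, Carrow 0.6385.
Lower quotas: Brisco 4, Farrow 1, Galen 4, Eskel 2, Harke 4, Arden 1, Carrow 0 (sum 16, leaving 4 seats).
Remainders in descending order: Arden 0.9925, Galen 0.6897, Harke 0.6438, Carrow 0.6385, Eskel 0.4473, Farrow 0.3816, Brisco 0.2067.
Largest remainders: Arden, Galen, Harke, Carrow receive the extra seats.
Eskel receives 2.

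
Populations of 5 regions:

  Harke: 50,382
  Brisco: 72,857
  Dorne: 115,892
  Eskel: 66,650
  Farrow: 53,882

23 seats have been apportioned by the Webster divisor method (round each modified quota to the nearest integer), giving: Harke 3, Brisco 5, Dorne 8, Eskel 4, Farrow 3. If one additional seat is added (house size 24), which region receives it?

Priority for the next seat is population ÷ (current seats + 0.5).
Priorities: Harke 14394.857, Brisco 13246.727, Dorne 13634.353, Eskel 14811.111, Farrow 15394.857.
Highest priority: Farrow.

Farrow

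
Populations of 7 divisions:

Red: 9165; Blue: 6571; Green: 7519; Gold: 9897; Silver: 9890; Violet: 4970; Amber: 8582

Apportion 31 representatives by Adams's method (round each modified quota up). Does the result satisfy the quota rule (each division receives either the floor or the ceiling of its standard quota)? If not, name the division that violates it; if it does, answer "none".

Standard quotas: Red 5.020, Blue 3.599, Green 4.119, Gold 5.421, Silver 5.417, Violet 2.722, Amber 4.701.
Adams allocation: Red 5, Blue 4, Green 4, Gold 5, Silver 5, Violet 3, Amber 5.
Every allocation lies between the lower and upper quota.

none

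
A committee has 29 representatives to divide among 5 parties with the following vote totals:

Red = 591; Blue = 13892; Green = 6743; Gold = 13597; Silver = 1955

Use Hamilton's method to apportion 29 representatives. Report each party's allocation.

Red 0, Blue 11, Green 5, Gold 11, Silver 2

The standard divisor is 36778/29 ≈ 1268.207.
Standard quotas: Red 0.4660, Blue 10.9540, Green 5.3170, Gold 10.7214, Silver 1.5415.
Lower quotas: Red 0, Blue 10, Green 5, Gold 10, Silver 1 (sum 26, leaving 3 seats).
Remainders in descending order: Blue 0.9540, Gold 0.7214, Silver 0.5415, Red 0.4660, Green 0.3170.
Largest remainders: Blue, Gold, Silver receive the extra seats.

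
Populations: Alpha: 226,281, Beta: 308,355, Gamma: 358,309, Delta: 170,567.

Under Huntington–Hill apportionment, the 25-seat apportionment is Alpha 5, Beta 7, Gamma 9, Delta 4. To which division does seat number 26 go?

Alpha

Priority for the next seat is population ÷ (√(s·(s+1))).
Priorities: Alpha 41313.069, Beta 41205.670, Gamma 37769.085, Delta 38139.941.
Highest priority: Alpha.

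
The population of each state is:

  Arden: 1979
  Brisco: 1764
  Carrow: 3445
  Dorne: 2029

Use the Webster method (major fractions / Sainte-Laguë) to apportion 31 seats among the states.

Standard divisor 9217/31 ≈ 297.323; standard quotas: Arden 6.656, Brisco 5.933, Carrow 11.587, Dorne 6.824.
Rounding to the nearest integer gives 7, 6, 12, 7 = 32 seats, so the divisor must be adjusted.
With modified divisor 302: modified quotas Arden 6.553, Brisco 5.841, Carrow 11.407, Dorne 6.719.
Rounding to the nearest integer: Arden 7, Brisco 6, Carrow 11, Dorne 7 (total 31).

Arden: 7, Brisco: 6, Carrow: 11, Dorne: 7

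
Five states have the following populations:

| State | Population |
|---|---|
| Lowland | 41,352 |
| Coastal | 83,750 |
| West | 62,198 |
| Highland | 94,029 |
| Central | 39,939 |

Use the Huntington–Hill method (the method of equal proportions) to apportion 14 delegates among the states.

Lowland=2, Coastal=3, West=3, Highland=4, Central=2

With divisor 24784: modified quotas Lowland 1.668, Coastal 3.379, West 2.510, Highland 3.794, Central 1.611.
Geometric-mean thresholds: Lowland √(1·2)=1.414, Coastal √(3·4)=3.464, West √(2·3)=2.449, Highland √(3·4)=3.464, Central √(1·2)=1.414.
Each quota rounded against its threshold gives Lowland 2, Coastal 3, West 3, Highland 4, Central 2 (total 14).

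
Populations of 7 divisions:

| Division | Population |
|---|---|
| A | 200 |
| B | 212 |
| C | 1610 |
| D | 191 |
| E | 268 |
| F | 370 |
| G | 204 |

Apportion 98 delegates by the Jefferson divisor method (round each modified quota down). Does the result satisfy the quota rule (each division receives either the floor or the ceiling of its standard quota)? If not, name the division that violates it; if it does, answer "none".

Standard quotas: A 6.416, B 6.801, C 51.646, D 6.127, E 8.597, F 11.869, G 6.544.
Jefferson allocation: A 6, B 7, C 53, D 6, E 8, F 12, G 6.
C has quota 51.646 (lower 51, upper 52) but receives 53 — outside the quota interval.

C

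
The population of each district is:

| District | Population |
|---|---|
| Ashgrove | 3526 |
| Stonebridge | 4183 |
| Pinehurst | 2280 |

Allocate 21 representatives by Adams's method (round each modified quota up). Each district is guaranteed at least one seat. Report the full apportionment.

Standard divisor 9989/21 ≈ 475.667; standard quotas: Ashgrove 7.413, Stonebridge 8.794, Pinehurst 4.793.
Rounding up gives 8, 9, 5 = 22 seats, so the divisor must be adjusted.
With modified divisor 510: modified quotas Ashgrove 6.914, Stonebridge 8.202, Pinehurst 4.471.
Rounding up: Ashgrove 7, Stonebridge 9, Pinehurst 5 (total 21).

Ashgrove: 7; Stonebridge: 9; Pinehurst: 5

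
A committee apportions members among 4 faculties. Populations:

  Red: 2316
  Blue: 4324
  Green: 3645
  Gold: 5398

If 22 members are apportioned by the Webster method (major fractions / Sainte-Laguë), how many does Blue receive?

6

Standard divisor 15683/22 ≈ 712.864; standard quotas: Red 3.249, Blue 6.066, Green 5.113, Gold 7.572.
Rounding to the nearest integer gives Red 3, Blue 6, Green 5, Gold 8 — total 22, matching the house size, so no adjustment is needed.
Blue receives 6.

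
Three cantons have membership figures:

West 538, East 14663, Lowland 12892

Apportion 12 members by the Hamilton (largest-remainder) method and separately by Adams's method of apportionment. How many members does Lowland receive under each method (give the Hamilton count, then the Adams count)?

6 and 5

Hamilton: West 0, East 6, Lowland 6.
Adams: West 1, East 6, Lowland 5.
Lowland gets 6 under Hamilton and 5 under Adams.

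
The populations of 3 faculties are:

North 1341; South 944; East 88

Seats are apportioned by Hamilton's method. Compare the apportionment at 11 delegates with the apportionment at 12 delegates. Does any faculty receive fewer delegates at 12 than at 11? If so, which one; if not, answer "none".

East

At 11 seats: North 6, South 4, East 1.
At 12 seats: North 7, South 5, East 0.
East drops from 1 to 0.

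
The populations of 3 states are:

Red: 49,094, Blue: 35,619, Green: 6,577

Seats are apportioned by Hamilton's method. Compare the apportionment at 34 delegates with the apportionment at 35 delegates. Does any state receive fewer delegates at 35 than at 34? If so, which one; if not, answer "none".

At 34 seats: Red 18, Blue 13, Green 3.
At 35 seats: Red 19, Blue 14, Green 2.
Green drops from 3 to 2.

Green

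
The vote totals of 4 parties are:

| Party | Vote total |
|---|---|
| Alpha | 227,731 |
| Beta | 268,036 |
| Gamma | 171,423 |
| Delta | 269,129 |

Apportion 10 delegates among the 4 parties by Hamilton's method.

Alpha=2; Beta=3; Gamma=2; Delta=3

Total 936319; standard divisor 936319/10 ≈ 93631.9.
Standard quotas: Alpha 2.4322, Beta 2.8627, Gamma 1.8308, Delta 2.8743.
Lower quotas: Alpha 2, Beta 2, Gamma 1, Delta 2 (sum 7, leaving 3 seats).
Remainders in descending order: Delta 0.8743, Beta 0.8627, Gamma 0.8308, Alpha 0.4322.
Largest remainders: Delta, Beta, Gamma receive the extra seats.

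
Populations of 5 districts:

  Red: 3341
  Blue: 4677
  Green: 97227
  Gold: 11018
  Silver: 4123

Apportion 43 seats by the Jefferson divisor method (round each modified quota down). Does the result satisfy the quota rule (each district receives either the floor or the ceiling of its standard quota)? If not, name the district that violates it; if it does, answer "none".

Standard quotas: Red 1.193, Blue 1.671, Green 34.728, Gold 3.935, Silver 1.473.
Jefferson allocation: Red 1, Blue 1, Green 36, Gold 4, Silver 1.
Green has quota 34.728 (lower 34, upper 35) but receives 36 — outside the quota interval.

Green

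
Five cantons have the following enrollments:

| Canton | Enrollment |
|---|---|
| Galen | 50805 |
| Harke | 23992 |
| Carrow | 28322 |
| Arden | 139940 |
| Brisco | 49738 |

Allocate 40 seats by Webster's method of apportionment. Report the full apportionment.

Galen 7, Harke 3, Carrow 4, Arden 19, Brisco 7

Standard divisor 292797/40 ≈ 7319.925; standard quotas: Galen 6.941, Harke 3.278, Carrow 3.869, Arden 19.118, Brisco 6.795.
Rounding to the nearest integer gives Galen 7, Harke 3, Carrow 4, Arden 19, Brisco 7 — total 40, matching the house size, so no adjustment is needed.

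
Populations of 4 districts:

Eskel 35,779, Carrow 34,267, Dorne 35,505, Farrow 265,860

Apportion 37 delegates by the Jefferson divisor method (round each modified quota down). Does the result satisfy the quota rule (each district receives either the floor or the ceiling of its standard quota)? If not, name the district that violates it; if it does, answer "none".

Farrow

Standard quotas: Eskel 3.564, Carrow 3.414, Dorne 3.537, Farrow 26.485.
Jefferson allocation: Eskel 3, Carrow 3, Dorne 3, Farrow 28.
Farrow has quota 26.485 (lower 26, upper 27) but receives 28 — outside the quota interval.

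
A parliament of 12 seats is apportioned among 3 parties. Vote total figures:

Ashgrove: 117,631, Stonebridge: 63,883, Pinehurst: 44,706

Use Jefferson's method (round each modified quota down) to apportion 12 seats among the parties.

Standard divisor 226220/12 ≈ 18851.667; standard quotas: Ashgrove 6.240, Stonebridge 3.389, Pinehurst 2.371.
Rounding down gives 6, 3, 2 = 11 seats, so the divisor must be adjusted.
With modified divisor 16400: modified quotas Ashgrove 7.173, Stonebridge 3.895, Pinehurst 2.726.
Rounding down: Ashgrove 7, Stonebridge 3, Pinehurst 2 (total 12).

Ashgrove 7, Stonebridge 3, Pinehurst 2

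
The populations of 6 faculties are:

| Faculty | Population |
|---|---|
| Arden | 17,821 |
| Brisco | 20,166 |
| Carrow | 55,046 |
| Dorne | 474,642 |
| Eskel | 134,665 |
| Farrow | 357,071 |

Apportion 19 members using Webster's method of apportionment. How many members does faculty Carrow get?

Standard divisor 1059411/19 ≈ 55758.474; standard quotas: Arden 0.320, Brisco 0.362, Carrow 0.987, Dorne 8.512, Eskel 2.415, Farrow 6.404.
Rounding to the nearest integer gives 0, 0, 1, 9, 2, 6 = 18 seats, so the divisor must be adjusted.
With modified divisor 54400: modified quotas Arden 0.328, Brisco 0.371, Carrow 1.012, Dorne 8.725, Eskel 2.475, Farrow 6.564.
Rounding to the nearest integer: Arden 0, Brisco 0, Carrow 1, Dorne 9, Eskel 2, Farrow 7 (total 19).
Carrow receives 1.

1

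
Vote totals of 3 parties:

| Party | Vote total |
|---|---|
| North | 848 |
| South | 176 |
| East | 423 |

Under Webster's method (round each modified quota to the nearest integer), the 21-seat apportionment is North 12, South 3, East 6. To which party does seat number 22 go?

Priority for the next seat is population ÷ (current seats + 0.5).
Priorities: North 67.840, South 50.286, East 65.077.
Highest priority: North.

North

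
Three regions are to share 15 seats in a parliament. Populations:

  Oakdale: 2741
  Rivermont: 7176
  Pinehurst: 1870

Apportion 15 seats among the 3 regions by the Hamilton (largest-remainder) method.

Oakdale=4, Rivermont=9, Pinehurst=2

Standard divisor: 11787 ÷ 15 ≈ 785.8.
Standard quotas: Oakdale 3.4882, Rivermont 9.1321, Pinehurst 2.3797.
Lower quotas: Oakdale 3, Rivermont 9, Pinehurst 2 (sum 14, leaving 1 seat).
Remainders in descending order: Oakdale 0.4882, Pinehurst 0.3797, Rivermont 0.1321.
The surplus seat goes to Oakdale.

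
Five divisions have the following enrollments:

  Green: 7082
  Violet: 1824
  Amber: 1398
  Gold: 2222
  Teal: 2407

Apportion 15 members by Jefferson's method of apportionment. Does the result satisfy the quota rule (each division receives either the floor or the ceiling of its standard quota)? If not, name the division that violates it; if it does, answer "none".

Standard quotas: Green 7.114, Violet 1.832, Amber 1.404, Gold 2.232, Teal 2.418.
Jefferson allocation: Green 8, Violet 2, Amber 1, Gold 2, Teal 2.
Every allocation lies between the lower and upper quota.

none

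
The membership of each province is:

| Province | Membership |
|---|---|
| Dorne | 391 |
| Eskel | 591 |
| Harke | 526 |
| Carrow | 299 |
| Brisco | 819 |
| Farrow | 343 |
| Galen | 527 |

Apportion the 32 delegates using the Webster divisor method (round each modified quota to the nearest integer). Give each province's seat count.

Standard divisor 3496/32 ≈ 109.25; standard quotas: Dorne 3.579, Eskel 5.410, Harke 4.815, Carrow 2.737, Brisco 7.497, Farrow 3.140, Galen 4.824.
Rounding to the nearest integer gives Dorne 4, Eskel 5, Harke 5, Carrow 3, Brisco 7, Farrow 3, Galen 5 — total 32, matching the house size, so no adjustment is needed.

Dorne: 4, Eskel: 5, Harke: 5, Carrow: 3, Brisco: 7, Farrow: 3, Galen: 5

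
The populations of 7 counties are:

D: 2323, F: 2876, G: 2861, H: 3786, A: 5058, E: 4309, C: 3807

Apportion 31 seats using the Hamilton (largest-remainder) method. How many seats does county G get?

Standard divisor: 25020 ÷ 31 ≈ 807.097.
Standard quotas: D 2.8782, F 3.5634, G 3.5448, H 4.6909, A 6.2669, E 5.3389, C 4.7169.
Lower quotas: D 2, F 3, G 3, H 4, A 6, E 5, C 4 (sum 27, leaving 4 seats).
Remainders in descending order: D 0.8782, C 0.7169, H 0.6909, F 0.5634, G 0.5448, E 0.3389, A 0.2669.
Largest remainders: D, C, H, F receive the extra seats.
G receives 3.

3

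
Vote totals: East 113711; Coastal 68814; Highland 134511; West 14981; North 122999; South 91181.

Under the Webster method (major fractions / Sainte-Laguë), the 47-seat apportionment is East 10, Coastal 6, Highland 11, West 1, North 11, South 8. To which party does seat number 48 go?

Priority for the next seat is population ÷ (current seats + 0.5).
Priorities: East 10829.619, Coastal 10586.769, Highland 11696.609, West 9987.333, North 10695.565, South 10727.176.
Highest priority: Highland.

Highland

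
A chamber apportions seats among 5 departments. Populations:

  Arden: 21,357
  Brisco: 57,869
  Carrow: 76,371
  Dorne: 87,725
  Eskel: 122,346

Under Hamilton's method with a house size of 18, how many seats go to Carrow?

The standard divisor is 365668/18 ≈ 20314.889.
Standard quotas: Arden 1.0513, Brisco 2.8486, Carrow 3.7594, Dorne 4.3183, Eskel 6.0225.
Lower quotas: Arden 1, Brisco 2, Carrow 3, Dorne 4, Eskel 6 (sum 16, leaving 2 seats).
Remainders in descending order: Brisco 0.8486, Carrow 0.7594, Dorne 0.3183, Arden 0.0513, Eskel 0.0225.
Largest remainders: Brisco, Carrow receive the extra seats.
Carrow receives 4.

4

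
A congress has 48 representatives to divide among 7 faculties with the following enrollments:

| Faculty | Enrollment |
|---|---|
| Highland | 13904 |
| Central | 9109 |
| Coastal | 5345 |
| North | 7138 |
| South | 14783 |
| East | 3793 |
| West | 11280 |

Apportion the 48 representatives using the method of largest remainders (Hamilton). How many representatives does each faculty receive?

Highland 10; Central 7; Coastal 4; North 5; South 11; East 3; West 8

Total 65352; standard divisor 65352/48 ≈ 1361.5.
Standard quotas: Highland 10.2123, Central 6.6904, Coastal 3.9258, North 5.2427, South 10.8579, East 2.7859, West 8.2850.
Lower quotas: Highland 10, Central 6, Coastal 3, North 5, South 10, East 2, West 8 (sum 44, leaving 4 seats).
Remainders in descending order: Coastal 0.9258, South 0.8579, East 0.7859, Central 0.6904, West 0.2850, North 0.2427, Highland 0.2123.
Largest remainders: Coastal, South, East, Central receive the extra seats.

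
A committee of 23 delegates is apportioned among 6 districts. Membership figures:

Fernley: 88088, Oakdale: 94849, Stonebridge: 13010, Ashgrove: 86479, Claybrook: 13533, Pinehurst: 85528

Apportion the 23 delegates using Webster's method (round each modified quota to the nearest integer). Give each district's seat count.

Fernley 5, Oakdale 6, Stonebridge 1, Ashgrove 5, Claybrook 1, Pinehurst 5

Standard divisor 381487/23 ≈ 16586.391; standard quotas: Fernley 5.311, Oakdale 5.718, Stonebridge 0.784, Ashgrove 5.214, Claybrook 0.816, Pinehurst 5.157.
Rounding to the nearest integer gives Fernley 5, Oakdale 6, Stonebridge 1, Ashgrove 5, Claybrook 1, Pinehurst 5 — total 23, matching the house size, so no adjustment is needed.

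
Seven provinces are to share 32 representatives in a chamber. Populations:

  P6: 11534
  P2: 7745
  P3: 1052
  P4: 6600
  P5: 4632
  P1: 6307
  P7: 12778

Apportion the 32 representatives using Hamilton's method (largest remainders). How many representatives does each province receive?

P6 7; P2 5; P3 1; P4 4; P5 3; P1 4; P7 8

Total 50648; standard divisor 50648/32 ≈ 1582.75.
Standard quotas: P6 7.2873, P2 4.8934, P3 0.6647, P4 4.1700, P5 2.9266, P1 3.9848, P7 8.0733.
Lower quotas: P6 7, P2 4, P3 0, P4 4, P5 2, P1 3, P7 8 (sum 28, leaving 4 seats).
Remainders in descending order: P1 0.9848, P5 0.9266, P2 0.8934, P3 0.6647, P6 0.2873, P4 0.1700, P7 0.0733.
The surplus seats go to P1, P5, P2, P3.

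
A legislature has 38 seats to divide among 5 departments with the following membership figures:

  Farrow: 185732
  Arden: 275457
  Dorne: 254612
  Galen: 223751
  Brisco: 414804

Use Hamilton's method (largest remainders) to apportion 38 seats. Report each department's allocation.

Farrow 5, Arden 8, Dorne 7, Galen 6, Brisco 12

Total 1354356; standard divisor 1354356/38 ≈ 35640.947.
Standard quotas: Farrow 5.2112, Arden 7.7287, Dorne 7.1438, Galen 6.2779, Brisco 11.6384.
Lower quotas: Farrow 5, Arden 7, Dorne 7, Galen 6, Brisco 11 (sum 36, leaving 2 seats).
Remainders in descending order: Arden 0.7287, Brisco 0.6384, Galen 0.2779, Farrow 0.2112, Dorne 0.1438.
The surplus seats go to Arden, Brisco.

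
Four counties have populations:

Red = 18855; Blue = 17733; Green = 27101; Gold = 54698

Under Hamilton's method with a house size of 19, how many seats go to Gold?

Total 118387; standard divisor 118387/19 ≈ 6230.895.
Standard quotas: Red 3.0261, Blue 2.8460, Green 4.3495, Gold 8.7785.
Lower quotas: Red 3, Blue 2, Green 4, Gold 8 (sum 17, leaving 2 seats).
Remainders in descending order: Blue 0.8460, Gold 0.7785, Green 0.3495, Red 0.0261.
Largest remainders: Blue, Gold receive the extra seats.
Gold receives 9.

9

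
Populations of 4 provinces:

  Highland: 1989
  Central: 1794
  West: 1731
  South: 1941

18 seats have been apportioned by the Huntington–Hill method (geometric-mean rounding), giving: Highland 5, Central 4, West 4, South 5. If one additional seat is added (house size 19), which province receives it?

Priority for the next seat is population ÷ (√(s·(s+1))).
Priorities: Highland 363.140, Central 401.151, West 387.063, South 354.376.
Highest priority: Central.

Central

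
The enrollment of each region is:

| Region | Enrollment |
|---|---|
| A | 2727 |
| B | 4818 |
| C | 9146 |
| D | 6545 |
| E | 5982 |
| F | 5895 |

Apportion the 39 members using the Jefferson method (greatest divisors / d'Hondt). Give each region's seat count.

A: 3, B: 5, C: 10, D: 7, E: 7, F: 7

Standard divisor 35113/39 ≈ 900.333; standard quotas: A 3.029, B 5.351, C 10.158, D 7.270, E 6.644, F 6.548.
Rounding down gives 3, 5, 10, 7, 6, 6 = 37 seats, so the divisor must be adjusted.
With modified divisor 837: modified quotas A 3.258, B 5.756, C 10.927, D 7.820, E 7.147, F 7.043.
Rounding down: A 3, B 5, C 10, D 7, E 7, F 7 (total 39).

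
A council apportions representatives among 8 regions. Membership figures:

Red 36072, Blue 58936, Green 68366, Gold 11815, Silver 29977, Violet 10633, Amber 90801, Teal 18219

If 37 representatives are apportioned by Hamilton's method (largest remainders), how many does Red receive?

Total 324819; standard divisor 324819/37 ≈ 8778.892.
Standard quotas: Red 4.1089, Blue 6.7134, Green 7.7875, Gold 1.3458, Silver 3.4147, Violet 1.2112, Amber 10.3431, Teal 2.0753.
Lower quotas: Red 4, Blue 6, Green 7, Gold 1, Silver 3, Violet 1, Amber 10, Teal 2 (sum 34, leaving 3 seats).
Remainders in descending order: Green 0.7875, Blue 0.7134, Silver 0.4147, Gold 0.3458, Amber 0.3431, Violet 0.2112, Red 0.1089, Teal 0.0753.
Largest remainders: Green, Blue, Silver receive the extra seats.
Red receives 4.

4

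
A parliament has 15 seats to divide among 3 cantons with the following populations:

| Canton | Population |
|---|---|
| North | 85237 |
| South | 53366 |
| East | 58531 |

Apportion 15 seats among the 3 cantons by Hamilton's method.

Standard divisor: 197134 ÷ 15 ≈ 13142.267.
Standard quotas: North 6.4857, South 4.0606, East 4.4536.
Lower quotas: North 6, South 4, East 4 (sum 14, leaving 1 seat).
Remainders in descending order: North 0.4857, East 0.4536, South 0.0606.
Largest remainder: North receives the extra seat.

North=7; South=4; East=4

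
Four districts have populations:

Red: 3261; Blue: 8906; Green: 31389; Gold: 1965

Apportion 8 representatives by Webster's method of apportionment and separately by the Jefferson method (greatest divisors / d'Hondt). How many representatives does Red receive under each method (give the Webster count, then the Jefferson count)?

1 and 0

Webster: Red 1, Blue 2, Green 5, Gold 0.
Jefferson: Red 0, Blue 1, Green 7, Gold 0.
Red gets 1 under Webster and 0 under Jefferson.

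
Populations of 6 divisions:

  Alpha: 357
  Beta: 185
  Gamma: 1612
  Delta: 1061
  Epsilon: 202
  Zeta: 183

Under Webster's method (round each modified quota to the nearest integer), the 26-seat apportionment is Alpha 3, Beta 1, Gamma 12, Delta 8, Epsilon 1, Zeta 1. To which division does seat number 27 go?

Priority for the next seat is population ÷ (current seats + 0.5).
Priorities: Alpha 102.000, Beta 123.333, Gamma 128.960, Delta 124.824, Epsilon 134.667, Zeta 122.000.
Highest priority: Epsilon.

Epsilon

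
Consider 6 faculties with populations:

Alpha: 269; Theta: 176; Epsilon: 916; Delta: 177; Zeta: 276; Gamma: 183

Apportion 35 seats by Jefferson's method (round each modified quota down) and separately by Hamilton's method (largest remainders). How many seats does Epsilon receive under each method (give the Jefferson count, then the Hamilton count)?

17 and 16

Jefferson: Alpha 4, Theta 3, Epsilon 17, Delta 3, Zeta 5, Gamma 3.
Hamilton: Alpha 5, Theta 3, Epsilon 16, Delta 3, Zeta 5, Gamma 3.
Epsilon gets 17 under Jefferson and 16 under Hamilton.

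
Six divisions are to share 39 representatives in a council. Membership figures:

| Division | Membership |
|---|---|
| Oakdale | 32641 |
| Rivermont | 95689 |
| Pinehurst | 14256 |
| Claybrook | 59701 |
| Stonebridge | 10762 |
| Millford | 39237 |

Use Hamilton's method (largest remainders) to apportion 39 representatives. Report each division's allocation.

Oakdale 5, Rivermont 15, Pinehurst 2, Claybrook 9, Stonebridge 2, Millford 6

Total 252286; standard divisor 252286/39 ≈ 6468.872.
Standard quotas: Oakdale 5.0459, Rivermont 14.7922, Pinehurst 2.2038, Claybrook 9.2290, Stonebridge 1.6637, Millford 6.0655.
Lower quotas: Oakdale 5, Rivermont 14, Pinehurst 2, Claybrook 9, Stonebridge 1, Millford 6 (sum 37, leaving 2 seats).
Remainders in descending order: Rivermont 0.7922, Stonebridge 0.6637, Claybrook 0.2290, Pinehurst 0.2038, Millford 0.0655, Oakdale 0.0459.
Largest remainders: Rivermont, Stonebridge receive the extra seats.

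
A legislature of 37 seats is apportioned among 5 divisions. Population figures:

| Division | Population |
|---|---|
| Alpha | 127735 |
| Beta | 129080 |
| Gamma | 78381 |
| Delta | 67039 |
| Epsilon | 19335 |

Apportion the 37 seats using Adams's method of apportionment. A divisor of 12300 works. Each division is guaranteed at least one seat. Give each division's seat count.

Alpha 11, Beta 11, Gamma 7, Delta 6, Epsilon 2

With modified divisor 12300: modified quotas Alpha 10.385, Beta 10.494, Gamma 6.372, Delta 5.450, Epsilon 1.572.
Rounding up: Alpha 11, Beta 11, Gamma 7, Delta 6, Epsilon 2 (total 37).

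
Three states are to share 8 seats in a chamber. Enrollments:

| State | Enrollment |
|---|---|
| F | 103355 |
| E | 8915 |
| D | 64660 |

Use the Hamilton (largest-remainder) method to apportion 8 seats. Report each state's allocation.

The standard divisor is 176930/8 ≈ 22116.25.
Standard quotas: F 4.6733, E 0.4031, D 2.9236.
Lower quotas: F 4, E 0, D 2 (sum 6, leaving 2 seats).
Remainders in descending order: D 0.9236, F 0.6733, E 0.4031.
The surplus seats go to D, F.

F=5; E=0; D=3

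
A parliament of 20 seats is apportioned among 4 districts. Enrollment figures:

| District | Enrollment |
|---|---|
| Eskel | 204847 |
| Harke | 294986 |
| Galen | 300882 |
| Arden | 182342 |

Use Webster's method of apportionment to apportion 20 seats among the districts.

Standard divisor 983057/20 ≈ 49152.85; standard quotas: Eskel 4.168, Harke 6.001, Galen 6.121, Arden 3.710.
Rounding to the nearest integer gives Eskel 4, Harke 6, Galen 6, Arden 4 — total 20, matching the house size, so no adjustment is needed.

Eskel=4; Harke=6; Galen=6; Arden=4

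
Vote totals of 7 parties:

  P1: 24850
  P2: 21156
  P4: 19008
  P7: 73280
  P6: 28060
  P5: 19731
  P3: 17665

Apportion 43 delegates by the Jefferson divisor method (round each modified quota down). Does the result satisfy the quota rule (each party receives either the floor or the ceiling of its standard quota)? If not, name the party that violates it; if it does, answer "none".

none

Standard quotas: P1 5.244, P2 4.465, P4 4.012, P7 15.465, P6 5.922, P5 4.164, P3 3.728.
Jefferson allocation: P1 5, P2 4, P4 4, P7 16, P6 6, P5 4, P3 4.
Every allocation lies between the lower and upper quota.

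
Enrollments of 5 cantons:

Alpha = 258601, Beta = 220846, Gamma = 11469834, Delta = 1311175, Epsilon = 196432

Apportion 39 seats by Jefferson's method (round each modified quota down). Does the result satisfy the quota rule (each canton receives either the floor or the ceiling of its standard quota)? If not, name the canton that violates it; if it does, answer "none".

Gamma

Standard quotas: Alpha 0.749, Beta 0.640, Gamma 33.241, Delta 3.800, Epsilon 0.569.
Jefferson allocation: Alpha 0, Beta 0, Gamma 35, Delta 4, Epsilon 0.
Gamma has quota 33.241 (lower 33, upper 34) but receives 35 — outside the quota interval.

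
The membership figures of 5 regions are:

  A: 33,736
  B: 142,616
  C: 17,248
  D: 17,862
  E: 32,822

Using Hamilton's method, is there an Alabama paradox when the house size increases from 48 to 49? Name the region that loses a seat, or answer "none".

At 48 seats: A 7, B 28, C 3, D 4, E 6.
At 49 seats: A 7, B 29, C 3, D 3, E 7.
D drops from 4 to 3.

D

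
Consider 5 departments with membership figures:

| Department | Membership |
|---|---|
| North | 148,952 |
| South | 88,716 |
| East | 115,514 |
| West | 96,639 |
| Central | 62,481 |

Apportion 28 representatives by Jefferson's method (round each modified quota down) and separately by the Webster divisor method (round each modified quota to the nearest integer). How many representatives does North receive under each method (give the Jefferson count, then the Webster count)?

9 and 8

Jefferson: North 9, South 5, East 6, West 5, Central 3.
Webster: North 8, South 5, East 6, West 5, Central 4.
North gets 9 under Jefferson and 8 under Webster.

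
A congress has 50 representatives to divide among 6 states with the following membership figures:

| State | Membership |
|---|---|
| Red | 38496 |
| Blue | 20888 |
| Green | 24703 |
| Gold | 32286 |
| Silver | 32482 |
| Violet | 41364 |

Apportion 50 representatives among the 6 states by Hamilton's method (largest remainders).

Total 190219; standard divisor 190219/50 ≈ 3804.38.
Standard quotas: Red 10.1189, Blue 5.4905, Green 6.4933, Gold 8.4865, Silver 8.5381, Violet 10.8727.
Lower quotas: Red 10, Blue 5, Green 6, Gold 8, Silver 8, Violet 10 (sum 47, leaving 3 seats).
Remainders in descending order: Violet 0.8727, Silver 0.5381, Green 0.4933, Blue 0.4905, Gold 0.4865, Red 0.1189.
The surplus seats go to Violet, Silver, Green.

Red=10, Blue=5, Green=7, Gold=8, Silver=9, Violet=11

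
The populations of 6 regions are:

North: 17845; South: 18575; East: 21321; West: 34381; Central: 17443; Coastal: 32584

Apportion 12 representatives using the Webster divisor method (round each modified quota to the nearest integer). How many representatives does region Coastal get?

3

Standard divisor 142149/12 ≈ 11845.75; standard quotas: North 1.506, South 1.568, East 1.800, West 2.902, Central 1.473, Coastal 2.751.
Rounding to the nearest integer gives 2, 2, 2, 3, 1, 3 = 13 seats, so the divisor must be adjusted.
With modified divisor 12100: modified quotas North 1.475, South 1.535, East 1.762, West 2.841, Central 1.442, Coastal 2.693.
Rounding to the nearest integer: North 1, South 2, East 2, West 3, Central 1, Coastal 3 (total 12).
Coastal receives 3.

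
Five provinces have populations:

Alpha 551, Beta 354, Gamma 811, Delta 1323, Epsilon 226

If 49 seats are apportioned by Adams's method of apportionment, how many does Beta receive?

6

Standard divisor 3265/49 ≈ 66.633; standard quotas: Alpha 8.269, Beta 5.313, Gamma 12.171, Delta 19.855, Epsilon 3.392.
Rounding up gives 9, 6, 13, 20, 4 = 52 seats, so the divisor must be adjusted.
With modified divisor 70: modified quotas Alpha 7.871, Beta 5.057, Gamma 11.586, Delta 18.900, Epsilon 3.229.
Rounding up: Alpha 8, Beta 6, Gamma 12, Delta 19, Epsilon 4 (total 49).
Beta receives 6.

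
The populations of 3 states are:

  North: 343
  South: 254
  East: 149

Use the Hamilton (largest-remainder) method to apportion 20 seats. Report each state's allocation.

North=9, South=7, East=4

Standard divisor: 746 ÷ 20 ≈ 37.3.
Standard quotas: North 9.196, South 6.810, East 3.995.
Lower quotas: North 9, South 6, East 3 (sum 18, leaving 2 seats).
Remainders in descending order: East 0.995, South 0.810, North 0.196.
Largest remainders: East, South receive the extra seats.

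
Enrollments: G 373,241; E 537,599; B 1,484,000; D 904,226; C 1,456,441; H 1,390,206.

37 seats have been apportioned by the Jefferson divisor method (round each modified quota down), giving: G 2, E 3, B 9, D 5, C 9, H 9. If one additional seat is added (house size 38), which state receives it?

Priority for the next seat is population ÷ (current seats + 1).
Priorities: G 124413.667, E 134399.750, B 148400.000, D 150704.333, C 145644.100, H 139020.600.
Highest priority: D.

D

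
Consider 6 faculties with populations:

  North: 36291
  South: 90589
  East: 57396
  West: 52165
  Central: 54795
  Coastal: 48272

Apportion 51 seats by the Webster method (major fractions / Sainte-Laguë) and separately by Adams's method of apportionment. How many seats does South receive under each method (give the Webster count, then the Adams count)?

14 and 13

Webster: North 5, South 14, East 9, West 8, Central 8, Coastal 7.
Adams: North 6, South 13, East 9, West 8, Central 8, Coastal 7.
South gets 14 under Webster and 13 under Adams.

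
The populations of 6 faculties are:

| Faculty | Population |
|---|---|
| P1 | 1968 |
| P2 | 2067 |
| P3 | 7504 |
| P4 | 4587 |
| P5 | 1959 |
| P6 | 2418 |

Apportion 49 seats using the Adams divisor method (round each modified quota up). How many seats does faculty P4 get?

Standard divisor 20503/49 ≈ 418.429; standard quotas: P1 4.703, P2 4.940, P3 17.934, P4 10.962, P5 4.682, P6 5.779.
Rounding up gives 5, 5, 18, 11, 5, 6 = 50 seats, so the divisor must be adjusted.
With modified divisor 450: modified quotas P1 4.373, P2 4.593, P3 16.676, P4 10.193, P5 4.353, P6 5.373.
Rounding up: P1 5, P2 5, P3 17, P4 11, P5 5, P6 6 (total 49).
P4 receives 11.

11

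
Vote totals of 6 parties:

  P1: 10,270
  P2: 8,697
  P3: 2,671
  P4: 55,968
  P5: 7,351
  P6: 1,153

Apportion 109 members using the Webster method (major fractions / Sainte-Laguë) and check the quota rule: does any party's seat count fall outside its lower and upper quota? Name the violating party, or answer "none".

P4

Standard quotas: P1 13.000, P2 11.009, P3 3.381, P4 70.846, P5 9.305, P6 1.459.
Webster allocation: P1 13, P2 11, P3 3, P4 72, P5 9, P6 1.
P4 has quota 70.846 (lower 70, upper 71) but receives 72 — outside the quota interval.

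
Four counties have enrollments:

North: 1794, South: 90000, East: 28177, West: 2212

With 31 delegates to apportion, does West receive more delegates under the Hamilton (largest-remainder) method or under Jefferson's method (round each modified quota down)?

Hamilton

Hamilton: North 0, South 23, East 7, West 1.
Jefferson: North 0, South 24, East 7, West 0.
West gets 1 under Hamilton and 0 under Jefferson.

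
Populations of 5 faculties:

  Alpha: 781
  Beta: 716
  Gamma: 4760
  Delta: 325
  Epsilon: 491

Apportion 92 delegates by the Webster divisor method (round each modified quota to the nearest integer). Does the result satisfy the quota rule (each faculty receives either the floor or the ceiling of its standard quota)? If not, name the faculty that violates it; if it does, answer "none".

Standard quotas: Alpha 10.159, Beta 9.313, Gamma 61.914, Delta 4.227, Epsilon 6.387.
Webster allocation: Alpha 10, Beta 9, Gamma 63, Delta 4, Epsilon 6.
Gamma has quota 61.914 (lower 61, upper 62) but receives 63 — outside the quota interval.

Gamma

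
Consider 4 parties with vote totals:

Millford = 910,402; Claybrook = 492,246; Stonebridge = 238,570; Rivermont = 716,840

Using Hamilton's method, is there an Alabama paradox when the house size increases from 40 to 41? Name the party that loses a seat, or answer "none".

At 40 seats: Millford 16, Claybrook 8, Stonebridge 4, Rivermont 12.
At 41 seats: Millford 16, Claybrook 9, Stonebridge 4, Rivermont 12.
No party's allocation decreased.

none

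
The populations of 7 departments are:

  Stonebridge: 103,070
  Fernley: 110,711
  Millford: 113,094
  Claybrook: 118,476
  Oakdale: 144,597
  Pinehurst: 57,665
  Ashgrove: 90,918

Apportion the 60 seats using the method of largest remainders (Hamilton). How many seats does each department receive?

Total 738531; standard divisor 738531/60 ≈ 12308.85.
Standard quotas: Stonebridge 8.3736, Fernley 8.9944, Millford 9.1880, Claybrook 9.6253, Oakdale 11.7474, Pinehurst 4.6848, Ashgrove 7.3864.
Lower quotas: Stonebridge 8, Fernley 8, Millford 9, Claybrook 9, Oakdale 11, Pinehurst 4, Ashgrove 7 (sum 56, leaving 4 seats).
Remainders in descending order: Fernley 0.9944, Oakdale 0.7474, Pinehurst 0.6848, Claybrook 0.6253, Ashgrove 0.3864, Stonebridge 0.3736, Millford 0.1880.
The surplus seats go to Fernley, Oakdale, Pinehurst, Claybrook.

Stonebridge: 8, Fernley: 9, Millford: 9, Claybrook: 10, Oakdale: 12, Pinehurst: 5, Ashgrove: 7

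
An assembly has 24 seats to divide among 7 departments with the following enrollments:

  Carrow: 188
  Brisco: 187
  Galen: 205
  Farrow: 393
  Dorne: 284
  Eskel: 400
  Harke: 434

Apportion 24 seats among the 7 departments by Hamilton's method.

Carrow 2, Brisco 2, Galen 2, Farrow 5, Dorne 3, Eskel 5, Harke 5

Standard divisor: 2091 ÷ 24 ≈ 87.125.
Standard quotas: Carrow 2.158, Brisco 2.146, Galen 2.353, Farrow 4.511, Dorne 3.260, Eskel 4.591, Harke 4.981.
Lower quotas: Carrow 2, Brisco 2, Galen 2, Farrow 4, Dorne 3, Eskel 4, Harke 4 (sum 21, leaving 3 seats).
Remainders in descending order: Harke 0.981, Eskel 0.591, Farrow 0.511, Galen 0.353, Dorne 0.260, Carrow 0.158, Brisco 0.146.
The surplus seats go to Harke, Eskel, Farrow.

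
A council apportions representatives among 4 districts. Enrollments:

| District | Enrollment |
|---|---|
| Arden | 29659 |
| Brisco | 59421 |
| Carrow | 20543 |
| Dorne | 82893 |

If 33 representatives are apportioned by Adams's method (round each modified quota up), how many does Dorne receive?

Standard divisor 192516/33 ≈ 5833.818; standard quotas: Arden 5.084, Brisco 10.186, Carrow 3.521, Dorne 14.209.
Rounding up gives 6, 11, 4, 15 = 36 seats, so the divisor must be adjusted.
With modified divisor 6200: modified quotas Arden 4.784, Brisco 9.584, Carrow 3.313, Dorne 13.370.
Rounding up: Arden 5, Brisco 10, Carrow 4, Dorne 14 (total 33).
Dorne receives 14.

14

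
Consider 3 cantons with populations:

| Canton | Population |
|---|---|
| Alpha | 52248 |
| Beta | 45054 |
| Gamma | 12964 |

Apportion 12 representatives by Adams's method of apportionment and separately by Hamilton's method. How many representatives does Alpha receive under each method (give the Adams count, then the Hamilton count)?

Adams: Alpha 5, Beta 5, Gamma 2.
Hamilton: Alpha 6, Beta 5, Gamma 1.
Alpha gets 5 under Adams and 6 under Hamilton.

5 and 6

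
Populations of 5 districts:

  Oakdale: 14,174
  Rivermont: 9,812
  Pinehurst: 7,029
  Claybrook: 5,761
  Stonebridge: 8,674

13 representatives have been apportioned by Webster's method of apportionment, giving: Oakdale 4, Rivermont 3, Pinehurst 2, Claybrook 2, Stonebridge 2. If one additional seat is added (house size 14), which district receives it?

Priority for the next seat is population ÷ (current seats + 0.5).
Priorities: Oakdale 3149.778, Rivermont 2803.429, Pinehurst 2811.600, Claybrook 2304.400, Stonebridge 3469.600.
Highest priority: Stonebridge.

Stonebridge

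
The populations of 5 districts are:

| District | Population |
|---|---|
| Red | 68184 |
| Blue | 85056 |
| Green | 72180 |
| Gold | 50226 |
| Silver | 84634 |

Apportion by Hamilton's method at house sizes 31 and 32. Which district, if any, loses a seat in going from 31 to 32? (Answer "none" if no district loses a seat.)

At 31 seats: Red 6, Blue 7, Green 6, Gold 5, Silver 7.
At 32 seats: Red 6, Blue 8, Green 6, Gold 4, Silver 8.
Gold drops from 5 to 4.

Gold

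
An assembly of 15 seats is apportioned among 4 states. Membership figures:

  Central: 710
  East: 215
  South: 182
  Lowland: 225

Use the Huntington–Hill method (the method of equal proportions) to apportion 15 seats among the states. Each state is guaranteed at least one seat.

With divisor 90: modified quotas Central 7.889, East 2.389, South 2.022, Lowland 2.500.
Geometric-mean thresholds: Central √(7·8)=7.483, East √(2·3)=2.449, South √(2·3)=2.449, Lowland √(2·3)=2.449.
Each quota rounded against its threshold gives Central 8, East 2, South 2, Lowland 3 (total 15).

Central 8, East 2, South 2, Lowland 3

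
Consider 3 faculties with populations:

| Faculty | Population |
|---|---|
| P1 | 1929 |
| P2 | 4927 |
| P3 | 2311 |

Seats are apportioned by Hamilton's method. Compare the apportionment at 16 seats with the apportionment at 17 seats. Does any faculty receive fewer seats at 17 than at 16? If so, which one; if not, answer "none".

At 16 seats: P1 3, P2 9, P3 4.
At 17 seats: P1 4, P2 9, P3 4.
No faculty's allocation decreased.

none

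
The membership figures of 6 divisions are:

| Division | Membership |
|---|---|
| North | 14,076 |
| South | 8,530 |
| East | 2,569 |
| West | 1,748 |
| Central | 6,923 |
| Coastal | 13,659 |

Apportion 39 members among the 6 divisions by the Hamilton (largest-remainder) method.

North 12, South 7, East 2, West 1, Central 6, Coastal 11

Standard divisor: 47505 ÷ 39 ≈ 1218.077.
Standard quotas: North 11.5559, South 7.0028, East 2.1091, West 1.4350, Central 5.6835, Coastal 11.2136.
Lower quotas: North 11, South 7, East 2, West 1, Central 5, Coastal 11 (sum 37, leaving 2 seats).
Remainders in descending order: Central 0.6835, North 0.5559, West 0.4350, Coastal 0.2136, East 0.1091, South 0.0028.
The surplus seats go to Central, North.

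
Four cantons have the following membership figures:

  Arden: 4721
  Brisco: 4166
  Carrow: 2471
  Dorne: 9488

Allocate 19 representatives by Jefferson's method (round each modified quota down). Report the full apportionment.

Arden: 4, Brisco: 4, Carrow: 2, Dorne: 9

Standard divisor 20846/19 ≈ 1097.158; standard quotas: Arden 4.303, Brisco 3.797, Carrow 2.252, Dorne 8.648.
Rounding down gives 4, 3, 2, 8 = 17 seats, so the divisor must be adjusted.
With modified divisor 1000: modified quotas Arden 4.721, Brisco 4.166, Carrow 2.471, Dorne 9.488.
Rounding down: Arden 4, Brisco 4, Carrow 2, Dorne 9 (total 19).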